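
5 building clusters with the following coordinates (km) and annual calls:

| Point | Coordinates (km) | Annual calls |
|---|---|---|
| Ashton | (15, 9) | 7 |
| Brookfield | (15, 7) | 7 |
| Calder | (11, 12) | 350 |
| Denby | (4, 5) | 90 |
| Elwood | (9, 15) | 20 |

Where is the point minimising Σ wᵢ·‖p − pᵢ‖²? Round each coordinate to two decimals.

(9.70, 10.68)

The minimiser of Σwᵢ‖p−pᵢ‖² is the weighted centroid p* = (Σwᵢpᵢ)/(Σwᵢ).
Σwᵢ = 474.
Σwᵢxᵢ = 7·15 + 7·15 + 350·11 + 90·4 + 20·9 = 4600.
Σwᵢyᵢ = 7·9 + 7·7 + 350·12 + 90·5 + 20·15 = 5062.
x* = 4600/474 = 9.70, y* = 5062/474 = 10.68.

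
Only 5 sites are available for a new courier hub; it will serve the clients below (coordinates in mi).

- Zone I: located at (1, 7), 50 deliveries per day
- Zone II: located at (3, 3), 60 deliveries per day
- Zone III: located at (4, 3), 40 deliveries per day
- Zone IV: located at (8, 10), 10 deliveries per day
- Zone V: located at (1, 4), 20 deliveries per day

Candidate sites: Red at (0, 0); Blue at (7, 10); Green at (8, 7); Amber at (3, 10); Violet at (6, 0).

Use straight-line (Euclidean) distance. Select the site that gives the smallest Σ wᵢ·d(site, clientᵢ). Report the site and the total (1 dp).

Total weighted distance at each candidate:
  Red (0, 0): total = 1018.6
  Blue (7, 10): total = 1303.5
  Green (8, 7): total = 1142.8
  Amber (3, 10): total = 1059.6
  Violet (6, 0): total = 1058.9
Minimum is at Red with total 1018.6 mi.

Red, total 1018.6 mi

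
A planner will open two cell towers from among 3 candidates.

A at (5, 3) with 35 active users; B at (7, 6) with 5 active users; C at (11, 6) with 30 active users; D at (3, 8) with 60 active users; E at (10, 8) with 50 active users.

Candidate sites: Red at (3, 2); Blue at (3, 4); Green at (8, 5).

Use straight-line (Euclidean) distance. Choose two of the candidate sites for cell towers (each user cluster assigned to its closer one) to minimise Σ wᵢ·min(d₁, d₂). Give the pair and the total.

{Blue, Green}, total 600.5

Evaluate every pair (each demand assigned to the nearer of the two):
  {Blue, Green}: total = 600.5
  {Red, Green}: total = 710.3
  {Red, Blue}: total = 991.1
Best pair: {Blue, Green} with total 600.5.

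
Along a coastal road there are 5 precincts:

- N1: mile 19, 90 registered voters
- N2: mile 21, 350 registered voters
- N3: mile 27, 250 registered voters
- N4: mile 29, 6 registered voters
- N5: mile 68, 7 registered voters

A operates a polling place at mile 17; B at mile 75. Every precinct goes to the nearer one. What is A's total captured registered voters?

696

The indifferent point is the midpoint (17+75)/2 = 46; precincts left of it (closer to A at 17) go to A, those right go to B.
  N1 at 19 (w=90) → A
  N2 at 21 (w=350) → A
  N3 at 27 (w=250) → A
  N4 at 29 (w=6) → A
  N5 at 68 (w=7) → B
A captures 696; B captures 7.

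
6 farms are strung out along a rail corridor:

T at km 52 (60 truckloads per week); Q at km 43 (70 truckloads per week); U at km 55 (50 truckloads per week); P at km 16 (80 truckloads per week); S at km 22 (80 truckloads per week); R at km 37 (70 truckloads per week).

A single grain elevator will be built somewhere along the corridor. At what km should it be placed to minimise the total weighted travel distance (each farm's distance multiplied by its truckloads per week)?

For a sum of weighted absolute distances on a line, the optimum is the weighted median (not the mean). Total weight W = 410; half-weight = 205.
Sort by position and accumulate weight:
  km 16 (P, w=80) → cum 80
  km 22 (S, w=80) → cum 160
  km 37 (R, w=70) → cum 230  ≥ 205 → median here
  km 43 (Q, w=70) → cum 300
  km 52 (T, w=60) → cum 360
  km 55 (U, w=50) → cum 410
Optimal location: km 37.

x = 37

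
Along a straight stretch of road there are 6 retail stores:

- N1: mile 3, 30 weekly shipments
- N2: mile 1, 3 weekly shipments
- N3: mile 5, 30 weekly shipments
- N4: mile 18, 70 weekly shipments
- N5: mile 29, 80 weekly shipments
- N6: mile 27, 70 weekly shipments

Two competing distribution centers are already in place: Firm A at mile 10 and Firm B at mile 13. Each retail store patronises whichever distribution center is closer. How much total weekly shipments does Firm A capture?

The indifferent point is the midpoint (10+13)/2 = 11.5; retail stores left of it (closer to Firm A at 10) go to Firm A, those right go to Firm B.
  N2 at 1 (w=3) → Firm A
  N1 at 3 (w=30) → Firm A
  N3 at 5 (w=30) → Firm A
  N4 at 18 (w=70) → Firm B
  N6 at 27 (w=70) → Firm B
  N5 at 29 (w=80) → Firm B
Firm A captures 63; Firm B captures 220.

63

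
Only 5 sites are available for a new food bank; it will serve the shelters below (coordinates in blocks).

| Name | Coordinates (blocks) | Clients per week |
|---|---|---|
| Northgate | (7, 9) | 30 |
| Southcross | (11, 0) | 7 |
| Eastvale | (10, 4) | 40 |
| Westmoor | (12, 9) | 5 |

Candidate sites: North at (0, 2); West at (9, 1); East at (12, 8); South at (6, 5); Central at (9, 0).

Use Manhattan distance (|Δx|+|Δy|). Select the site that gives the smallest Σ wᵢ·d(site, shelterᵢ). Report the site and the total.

Total weighted distance at each candidate:
  North (0, 2): total = 1086
  West (9, 1): total = 536
  East (12, 8): total = 488
  South (6, 5): total = 470
  Central (9, 0): total = 604
Minimum is at South with total 470 blocks.

South, total 470 blocks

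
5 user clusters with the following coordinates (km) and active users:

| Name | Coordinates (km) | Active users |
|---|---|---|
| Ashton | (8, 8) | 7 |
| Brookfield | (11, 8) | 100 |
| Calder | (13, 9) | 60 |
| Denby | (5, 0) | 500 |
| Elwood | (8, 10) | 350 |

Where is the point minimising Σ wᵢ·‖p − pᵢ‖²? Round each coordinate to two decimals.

(7.12, 4.81)

The minimiser of Σwᵢ‖p−pᵢ‖² is the weighted centroid p* = (Σwᵢpᵢ)/(Σwᵢ).
Σwᵢ = 1017.
Σwᵢxᵢ = 7·8 + 100·11 + 60·13 + 500·5 + 350·8 = 7236.
Σwᵢyᵢ = 7·8 + 100·8 + 60·9 + 500·0 + 350·10 = 4896.
x* = 7236/1017 = 7.12, y* = 4896/1017 = 4.81.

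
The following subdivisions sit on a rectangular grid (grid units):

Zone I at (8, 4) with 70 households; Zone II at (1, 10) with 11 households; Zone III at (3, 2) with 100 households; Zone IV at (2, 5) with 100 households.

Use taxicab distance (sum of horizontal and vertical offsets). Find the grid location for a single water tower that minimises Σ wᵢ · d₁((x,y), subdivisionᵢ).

Manhattan distance separates: Σwᵢ(|x−xᵢ|+|y−yᵢ|) = Σwᵢ|x−xᵢ| + Σwᵢ|y−yᵢ|, so x and y are optimised independently as 1-D weighted medians.
Total weight W = 281; half = 140.5.
x-coordinate, sorted with cumulative weight:
  x=1 (Zone II, w=11) cum 11
  x=2 (Zone IV, w=100) cum 111
  x=3 (Zone III, w=100) cum 211  ← median
  x=8 (Zone I, w=70) cum 281
⇒ x* = 3
y-coordinate, sorted with cumulative weight:
  y=2 (Zone III, w=100) cum 100
  y=4 (Zone I, w=70) cum 170  ← median
  y=5 (Zone IV, w=100) cum 270
  y=10 (Zone II, w=11) cum 281
⇒ y* = 4

(3, 4)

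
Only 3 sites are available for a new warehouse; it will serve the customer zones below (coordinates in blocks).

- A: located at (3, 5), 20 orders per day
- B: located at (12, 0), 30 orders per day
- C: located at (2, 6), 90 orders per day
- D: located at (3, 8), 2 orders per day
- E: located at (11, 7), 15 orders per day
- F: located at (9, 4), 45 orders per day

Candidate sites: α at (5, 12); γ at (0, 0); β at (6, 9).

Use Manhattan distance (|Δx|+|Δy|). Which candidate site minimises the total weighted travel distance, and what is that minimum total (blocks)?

Total weighted distance at each candidate:
  α (5, 12): total = 2277
  γ (0, 0): total = 2117
  β (6, 9): total = 1693
Minimum is at β with total 1693 blocks.

β, total 1693 blocks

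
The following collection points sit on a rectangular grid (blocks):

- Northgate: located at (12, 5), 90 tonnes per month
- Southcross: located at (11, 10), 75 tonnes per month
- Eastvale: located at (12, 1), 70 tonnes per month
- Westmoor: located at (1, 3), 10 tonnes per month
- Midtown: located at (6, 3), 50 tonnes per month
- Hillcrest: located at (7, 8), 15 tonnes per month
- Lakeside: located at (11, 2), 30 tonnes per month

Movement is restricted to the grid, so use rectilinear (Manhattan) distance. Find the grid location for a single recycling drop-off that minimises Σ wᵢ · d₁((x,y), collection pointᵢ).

Manhattan distance separates: Σwᵢ(|x−xᵢ|+|y−yᵢ|) = Σwᵢ|x−xᵢ| + Σwᵢ|y−yᵢ|, so x and y are optimised independently as 1-D weighted medians.
Total weight W = 340; half = 170.
x-coordinate, sorted with cumulative weight:
  x=1 (Westmoor, w=10) cum 10
  x=6 (Midtown, w=50) cum 60
  x=7 (Hillcrest, w=15) cum 75
  x=11 (Southcross, w=75) cum 150
  x=11 (Lakeside, w=30) cum 180  ← median
  x=12 (Northgate, w=90) cum 270
  x=12 (Eastvale, w=70) cum 340
⇒ x* = 11
y-coordinate, sorted with cumulative weight:
  y=1 (Eastvale, w=70) cum 70
  y=2 (Lakeside, w=30) cum 100
  y=3 (Westmoor, w=10) cum 110
  y=3 (Midtown, w=50) cum 160
  y=5 (Northgate, w=90) cum 250  ← median
  y=8 (Hillcrest, w=15) cum 265
  y=10 (Southcross, w=75) cum 340
⇒ y* = 5

(11, 5)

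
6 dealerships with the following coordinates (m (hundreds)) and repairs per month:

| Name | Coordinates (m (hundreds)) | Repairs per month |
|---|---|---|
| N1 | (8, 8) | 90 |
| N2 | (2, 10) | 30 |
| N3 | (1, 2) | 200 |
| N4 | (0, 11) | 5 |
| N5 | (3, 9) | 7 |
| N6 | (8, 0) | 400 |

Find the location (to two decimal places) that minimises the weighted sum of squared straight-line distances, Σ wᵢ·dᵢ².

The minimiser of Σwᵢ‖p−pᵢ‖² is the weighted centroid p* = (Σwᵢpᵢ)/(Σwᵢ).
Σwᵢ = 732.
Σwᵢxᵢ = 90·8 + 30·2 + 200·1 + 5·0 + 7·3 + 400·8 = 4201.
Σwᵢyᵢ = 90·8 + 30·10 + 200·2 + 5·11 + 7·9 + 400·0 = 1538.
x* = 4201/732 = 5.74, y* = 1538/732 = 2.10.

(5.74, 2.10)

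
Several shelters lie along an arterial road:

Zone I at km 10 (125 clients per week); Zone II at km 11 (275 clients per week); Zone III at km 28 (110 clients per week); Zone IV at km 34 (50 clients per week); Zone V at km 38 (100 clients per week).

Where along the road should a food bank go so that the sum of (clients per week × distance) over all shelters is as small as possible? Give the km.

For a sum of weighted absolute distances on a line, the optimum is the weighted median (not the mean). Total weight W = 660; half-weight = 330.
Sort by position and accumulate weight:
  km 10 (Zone I, w=125) → cum 125
  km 11 (Zone II, w=275) → cum 400  ≥ 330 → median here
  km 28 (Zone III, w=110) → cum 510
  km 34 (Zone IV, w=50) → cum 560
  km 38 (Zone V, w=100) → cum 660
Optimal location: km 11.

x = 11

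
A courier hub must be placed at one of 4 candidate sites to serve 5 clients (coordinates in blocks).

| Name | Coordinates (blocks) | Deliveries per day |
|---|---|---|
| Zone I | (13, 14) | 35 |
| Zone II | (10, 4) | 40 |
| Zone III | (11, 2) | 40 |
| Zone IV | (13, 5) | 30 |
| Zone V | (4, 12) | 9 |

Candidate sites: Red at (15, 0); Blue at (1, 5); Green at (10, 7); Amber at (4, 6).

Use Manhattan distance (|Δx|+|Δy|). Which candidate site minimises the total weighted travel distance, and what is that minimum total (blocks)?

Total weighted distance at each candidate:
  Red (15, 0): total = 1577
  Blue (1, 5): total = 2105
  Green (10, 7): total = 959
  Amber (4, 6): total = 1709
Minimum is at Green with total 959 blocks.

Green, total 959 blocks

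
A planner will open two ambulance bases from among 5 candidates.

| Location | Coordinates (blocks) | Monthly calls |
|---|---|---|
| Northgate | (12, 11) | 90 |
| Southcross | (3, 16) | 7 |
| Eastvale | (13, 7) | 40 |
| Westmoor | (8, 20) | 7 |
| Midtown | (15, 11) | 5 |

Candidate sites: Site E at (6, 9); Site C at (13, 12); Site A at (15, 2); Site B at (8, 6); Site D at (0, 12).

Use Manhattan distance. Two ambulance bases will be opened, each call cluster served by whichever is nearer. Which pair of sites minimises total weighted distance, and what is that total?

{Site C, Site D}, total 535

Evaluate every pair (each demand assigned to the nearer of the two):
  {Site C, Site D}: total = 535
  {Site E, Site C}: total = 556
  {Site C, Site A}: total = 584
  {Site C, Site B}: total = 584
  {Site E, Site B}: total = 1176
  {Site E, Site A}: total = 1206
  {Site B, Site D}: total = 1257
  {Site E, Site D}: total = 1275
  {Site A, Site B}: total = 1298
  {Site A, Site D}: total = 1566
Best pair: {Site C, Site D} with total 535.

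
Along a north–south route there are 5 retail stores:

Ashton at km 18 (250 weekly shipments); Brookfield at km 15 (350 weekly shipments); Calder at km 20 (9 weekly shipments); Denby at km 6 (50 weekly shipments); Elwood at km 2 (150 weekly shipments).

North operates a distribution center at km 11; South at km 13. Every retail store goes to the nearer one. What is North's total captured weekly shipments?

The indifferent point is the midpoint (11+13)/2 = 12; retail stores left of it (closer to North at 11) go to North, those right go to South.
  Elwood at 2 (w=150) → North
  Denby at 6 (w=50) → North
  Brookfield at 15 (w=350) → South
  Ashton at 18 (w=250) → South
  Calder at 20 (w=9) → South
North captures 200; South captures 609.

200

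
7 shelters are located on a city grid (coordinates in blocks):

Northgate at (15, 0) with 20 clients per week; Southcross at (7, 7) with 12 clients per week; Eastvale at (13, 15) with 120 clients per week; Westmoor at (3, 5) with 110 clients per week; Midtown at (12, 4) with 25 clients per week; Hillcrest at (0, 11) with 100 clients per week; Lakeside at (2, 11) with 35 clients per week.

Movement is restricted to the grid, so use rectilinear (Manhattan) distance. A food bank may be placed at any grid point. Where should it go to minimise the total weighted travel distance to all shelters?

(3, 11)

Manhattan distance separates: Σwᵢ(|x−xᵢ|+|y−yᵢ|) = Σwᵢ|x−xᵢ| + Σwᵢ|y−yᵢ|, so x and y are optimised independently as 1-D weighted medians.
Total weight W = 422; half = 211.
x-coordinate, sorted with cumulative weight:
  x=0 (Hillcrest, w=100) cum 100
  x=2 (Lakeside, w=35) cum 135
  x=3 (Westmoor, w=110) cum 245  ← median
  x=7 (Southcross, w=12) cum 257
  x=12 (Midtown, w=25) cum 282
  x=13 (Eastvale, w=120) cum 402
  x=15 (Northgate, w=20) cum 422
⇒ x* = 3
y-coordinate, sorted with cumulative weight:
  y=0 (Northgate, w=20) cum 20
  y=4 (Midtown, w=25) cum 45
  y=5 (Westmoor, w=110) cum 155
  y=7 (Southcross, w=12) cum 167
  y=11 (Hillcrest, w=100) cum 267  ← median
  y=11 (Lakeside, w=35) cum 302
  y=15 (Eastvale, w=120) cum 422
⇒ y* = 11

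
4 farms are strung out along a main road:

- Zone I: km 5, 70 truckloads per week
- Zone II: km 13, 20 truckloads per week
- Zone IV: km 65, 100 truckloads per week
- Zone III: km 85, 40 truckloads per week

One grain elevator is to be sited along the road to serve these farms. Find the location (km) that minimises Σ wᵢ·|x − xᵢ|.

x = 65

For a sum of weighted absolute distances on a line, the optimum is the weighted median (not the mean). Total weight W = 230; half-weight = 115.
Sort by position and accumulate weight:
  km 5 (Zone I, w=70) → cum 70
  km 13 (Zone II, w=20) → cum 90
  km 65 (Zone IV, w=100) → cum 190  ≥ 115 → median here
  km 85 (Zone III, w=40) → cum 230
Optimal location: km 65.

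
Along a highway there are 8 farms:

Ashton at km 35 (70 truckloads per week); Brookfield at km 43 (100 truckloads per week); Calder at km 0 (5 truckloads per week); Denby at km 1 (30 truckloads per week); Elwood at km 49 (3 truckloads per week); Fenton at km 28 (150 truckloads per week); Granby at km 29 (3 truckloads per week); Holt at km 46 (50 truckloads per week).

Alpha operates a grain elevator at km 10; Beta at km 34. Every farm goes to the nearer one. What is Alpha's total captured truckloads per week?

The indifferent point is the midpoint (10+34)/2 = 22; farms left of it (closer to Alpha at 10) go to Alpha, those right go to Beta.
  Calder at 0 (w=5) → Alpha
  Denby at 1 (w=30) → Alpha
  Fenton at 28 (w=150) → Beta
  Granby at 29 (w=3) → Beta
  Ashton at 35 (w=70) → Beta
  Brookfield at 43 (w=100) → Beta
  Holt at 46 (w=50) → Beta
  Elwood at 49 (w=3) → Beta
Alpha captures 35; Beta captures 376.

35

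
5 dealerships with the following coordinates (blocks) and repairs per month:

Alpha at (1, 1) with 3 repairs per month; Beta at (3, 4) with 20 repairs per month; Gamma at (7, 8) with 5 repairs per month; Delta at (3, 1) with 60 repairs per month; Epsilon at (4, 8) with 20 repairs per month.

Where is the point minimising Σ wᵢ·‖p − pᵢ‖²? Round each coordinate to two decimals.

The minimiser of Σwᵢ‖p−pᵢ‖² is the weighted centroid p* = (Σwᵢpᵢ)/(Σwᵢ).
Σwᵢ = 108.
Σwᵢxᵢ = 3·1 + 20·3 + 5·7 + 60·3 + 20·4 = 358.
Σwᵢyᵢ = 3·1 + 20·4 + 5·8 + 60·1 + 20·8 = 343.
x* = 358/108 = 3.31, y* = 343/108 = 3.18.

(3.31, 3.18)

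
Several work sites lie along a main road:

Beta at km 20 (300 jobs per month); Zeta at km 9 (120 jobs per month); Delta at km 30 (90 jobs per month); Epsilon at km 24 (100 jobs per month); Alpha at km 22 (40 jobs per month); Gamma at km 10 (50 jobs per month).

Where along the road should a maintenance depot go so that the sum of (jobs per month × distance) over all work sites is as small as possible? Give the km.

x = 20

For a sum of weighted absolute distances on a line, the optimum is the weighted median (not the mean). Total weight W = 700; half-weight = 350.
Sort by position and accumulate weight:
  km 9 (Zeta, w=120) → cum 120
  km 10 (Gamma, w=50) → cum 170
  km 20 (Beta, w=300) → cum 470  ≥ 350 → median here
  km 22 (Alpha, w=40) → cum 510
  km 24 (Epsilon, w=100) → cum 610
  km 30 (Delta, w=90) → cum 700
Optimal location: km 20.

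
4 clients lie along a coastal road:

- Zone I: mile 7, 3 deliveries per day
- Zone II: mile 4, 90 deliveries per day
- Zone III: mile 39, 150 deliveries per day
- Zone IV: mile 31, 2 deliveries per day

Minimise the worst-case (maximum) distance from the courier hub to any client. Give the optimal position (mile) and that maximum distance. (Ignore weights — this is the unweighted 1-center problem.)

location 21.5, max distance 17.5

The 1-center on a line is the midpoint of the two extreme points: leftmost at 4, rightmost at 39.
Optimal location = (4 + 39)/2 = 21.5; maximum distance = (39 − 4)/2 = 17.5.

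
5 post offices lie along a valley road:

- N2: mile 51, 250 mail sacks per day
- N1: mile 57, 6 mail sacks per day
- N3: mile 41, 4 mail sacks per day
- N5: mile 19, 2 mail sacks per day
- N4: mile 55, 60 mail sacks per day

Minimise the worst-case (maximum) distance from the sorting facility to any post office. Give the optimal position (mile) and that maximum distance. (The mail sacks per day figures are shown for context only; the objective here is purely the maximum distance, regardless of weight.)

location 38, max distance 19

The 1-center on a line is the midpoint of the two extreme points: leftmost at 19, rightmost at 57.
Optimal location = (19 + 57)/2 = 38; maximum distance = (57 − 19)/2 = 19.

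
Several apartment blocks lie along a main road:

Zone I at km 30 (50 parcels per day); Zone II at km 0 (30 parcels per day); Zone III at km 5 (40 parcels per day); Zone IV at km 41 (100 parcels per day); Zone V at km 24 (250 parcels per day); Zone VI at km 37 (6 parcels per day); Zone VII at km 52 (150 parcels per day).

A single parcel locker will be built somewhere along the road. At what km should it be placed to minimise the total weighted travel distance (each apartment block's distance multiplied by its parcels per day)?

x = 24

For a sum of weighted absolute distances on a line, the optimum is the weighted median (not the mean). Total weight W = 626; half-weight = 313.
Sort by position and accumulate weight:
  km 0 (Zone II, w=30) → cum 30
  km 5 (Zone III, w=40) → cum 70
  km 24 (Zone V, w=250) → cum 320  ≥ 313 → median here
  km 30 (Zone I, w=50) → cum 370
  km 37 (Zone VI, w=6) → cum 376
  km 41 (Zone IV, w=100) → cum 476
  km 52 (Zone VII, w=150) → cum 626
Optimal location: km 24.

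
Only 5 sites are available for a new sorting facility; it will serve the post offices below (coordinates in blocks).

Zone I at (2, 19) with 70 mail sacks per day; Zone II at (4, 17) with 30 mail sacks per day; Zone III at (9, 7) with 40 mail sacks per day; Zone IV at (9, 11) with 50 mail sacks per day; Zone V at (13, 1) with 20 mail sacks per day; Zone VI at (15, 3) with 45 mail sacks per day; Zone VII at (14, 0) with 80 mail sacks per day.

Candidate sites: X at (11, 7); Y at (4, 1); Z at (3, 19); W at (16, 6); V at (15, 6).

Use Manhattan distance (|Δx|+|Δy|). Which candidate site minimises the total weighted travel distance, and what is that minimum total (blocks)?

Total weighted distance at each candidate:
  X (11, 7): total = 3680
  Y (4, 1): total = 4715
  Z (3, 19): total = 5800
  W (16, 6): total = 4480
  V (15, 6): total = 4145
Minimum is at X with total 3680 blocks.

X, total 3680 blocks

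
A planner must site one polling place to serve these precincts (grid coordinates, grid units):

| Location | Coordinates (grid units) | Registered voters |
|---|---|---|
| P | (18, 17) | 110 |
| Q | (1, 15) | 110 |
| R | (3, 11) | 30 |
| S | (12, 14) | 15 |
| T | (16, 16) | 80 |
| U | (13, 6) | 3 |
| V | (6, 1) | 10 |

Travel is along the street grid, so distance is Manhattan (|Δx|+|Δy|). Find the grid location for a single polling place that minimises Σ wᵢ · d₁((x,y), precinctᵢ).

(16, 16)

Manhattan distance separates: Σwᵢ(|x−xᵢ|+|y−yᵢ|) = Σwᵢ|x−xᵢ| + Σwᵢ|y−yᵢ|, so x and y are optimised independently as 1-D weighted medians.
Total weight W = 358; half = 179.
x-coordinate, sorted with cumulative weight:
  x=1 (Q, w=110) cum 110
  x=3 (R, w=30) cum 140
  x=6 (V, w=10) cum 150
  x=12 (S, w=15) cum 165
  x=13 (U, w=3) cum 168
  x=16 (T, w=80) cum 248  ← median
  x=18 (P, w=110) cum 358
⇒ x* = 16
y-coordinate, sorted with cumulative weight:
  y=1 (V, w=10) cum 10
  y=6 (U, w=3) cum 13
  y=11 (R, w=30) cum 43
  y=14 (S, w=15) cum 58
  y=15 (Q, w=110) cum 168
  y=16 (T, w=80) cum 248  ← median
  y=17 (P, w=110) cum 358
⇒ y* = 16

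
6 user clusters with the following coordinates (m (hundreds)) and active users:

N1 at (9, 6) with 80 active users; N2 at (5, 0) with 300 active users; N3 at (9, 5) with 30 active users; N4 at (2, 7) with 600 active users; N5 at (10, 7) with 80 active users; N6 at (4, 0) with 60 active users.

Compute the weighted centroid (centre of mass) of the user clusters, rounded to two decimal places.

(4.11, 4.69)

The minimiser of Σwᵢ‖p−pᵢ‖² is the weighted centroid p* = (Σwᵢpᵢ)/(Σwᵢ).
Σwᵢ = 1150.
Σwᵢxᵢ = 80·9 + 300·5 + 30·9 + 600·2 + 80·10 + 60·4 = 4730.
Σwᵢyᵢ = 80·6 + 300·0 + 30·5 + 600·7 + 80·7 + 60·0 = 5390.
x* = 4730/1150 = 4.11, y* = 5390/1150 = 4.69.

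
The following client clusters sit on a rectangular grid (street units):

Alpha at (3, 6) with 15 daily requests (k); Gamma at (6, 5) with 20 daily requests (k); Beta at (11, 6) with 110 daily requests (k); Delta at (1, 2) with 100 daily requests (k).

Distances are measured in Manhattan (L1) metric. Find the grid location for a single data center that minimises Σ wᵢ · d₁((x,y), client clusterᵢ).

Manhattan distance separates: Σwᵢ(|x−xᵢ|+|y−yᵢ|) = Σwᵢ|x−xᵢ| + Σwᵢ|y−yᵢ|, so x and y are optimised independently as 1-D weighted medians.
Total weight W = 245; half = 122.5.
x-coordinate, sorted with cumulative weight:
  x=1 (Delta, w=100) cum 100
  x=3 (Alpha, w=15) cum 115
  x=6 (Gamma, w=20) cum 135  ← median
  x=11 (Beta, w=110) cum 245
⇒ x* = 6
y-coordinate, sorted with cumulative weight:
  y=2 (Delta, w=100) cum 100
  y=5 (Gamma, w=20) cum 120
  y=6 (Alpha, w=15) cum 135  ← median
  y=6 (Beta, w=110) cum 245
⇒ y* = 6

(6, 6)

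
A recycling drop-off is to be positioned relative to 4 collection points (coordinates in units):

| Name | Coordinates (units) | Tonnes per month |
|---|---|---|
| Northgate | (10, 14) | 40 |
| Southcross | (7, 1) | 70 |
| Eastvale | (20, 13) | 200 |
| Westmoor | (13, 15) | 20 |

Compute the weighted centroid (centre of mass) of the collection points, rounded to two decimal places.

The minimiser of Σwᵢ‖p−pᵢ‖² is the weighted centroid p* = (Σwᵢpᵢ)/(Σwᵢ).
Σwᵢ = 330.
Σwᵢxᵢ = 40·10 + 70·7 + 200·20 + 20·13 = 5150.
Σwᵢyᵢ = 40·14 + 70·1 + 200·13 + 20·15 = 3530.
x* = 5150/330 = 15.61, y* = 3530/330 = 10.70.

(15.61, 10.70)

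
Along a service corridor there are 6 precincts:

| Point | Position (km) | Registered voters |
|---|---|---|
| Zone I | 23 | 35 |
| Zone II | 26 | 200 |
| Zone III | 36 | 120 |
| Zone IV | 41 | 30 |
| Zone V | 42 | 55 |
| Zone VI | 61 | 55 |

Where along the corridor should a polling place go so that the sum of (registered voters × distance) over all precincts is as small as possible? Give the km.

x = 36

For a sum of weighted absolute distances on a line, the optimum is the weighted median (not the mean). Total weight W = 495; half-weight = 247.5.
Sort by position and accumulate weight:
  km 23 (Zone I, w=35) → cum 35
  km 26 (Zone II, w=200) → cum 235
  km 36 (Zone III, w=120) → cum 355  ≥ 247.5 → median here
  km 41 (Zone IV, w=30) → cum 385
  km 42 (Zone V, w=55) → cum 440
  km 61 (Zone VI, w=55) → cum 495
Optimal location: km 36.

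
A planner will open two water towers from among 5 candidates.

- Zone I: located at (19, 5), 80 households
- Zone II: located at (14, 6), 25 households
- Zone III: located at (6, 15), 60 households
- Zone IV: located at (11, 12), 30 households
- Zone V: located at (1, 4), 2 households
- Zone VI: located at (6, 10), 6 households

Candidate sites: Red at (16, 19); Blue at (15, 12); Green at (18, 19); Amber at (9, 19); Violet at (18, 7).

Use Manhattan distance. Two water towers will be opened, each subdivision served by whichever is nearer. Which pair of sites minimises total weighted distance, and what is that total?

{Amber, Violet}, total 1167

Evaluate every pair (each demand assigned to the nearer of the two):
  {Amber, Violet}: total = 1167
  {Blue, Violet}: total = 1311
  {Red, Violet}: total = 1695
  {Blue, Amber}: total = 1705
  {Green, Violet}: total = 1815
  {Red, Blue}: total = 2005
  {Blue, Green}: total = 2005
  {Green, Amber}: total = 2433
  {Red, Amber}: total = 2543
  {Red, Green}: total = 2949
Best pair: {Amber, Violet} with total 1167.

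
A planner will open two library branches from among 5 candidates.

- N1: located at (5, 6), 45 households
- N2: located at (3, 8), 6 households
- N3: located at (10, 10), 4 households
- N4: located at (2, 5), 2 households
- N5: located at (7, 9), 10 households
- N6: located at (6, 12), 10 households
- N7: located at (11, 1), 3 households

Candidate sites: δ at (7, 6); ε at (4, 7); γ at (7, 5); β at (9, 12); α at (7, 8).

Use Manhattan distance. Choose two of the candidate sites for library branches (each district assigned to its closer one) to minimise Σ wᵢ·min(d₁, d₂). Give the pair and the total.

Evaluate every pair (each demand assigned to the nearer of the two):
  {ε, α}: total = 223
  {δ, α}: total = 233
  {δ, β}: total = 237
  {ε, β}: total = 241
  {δ, ε}: total = 265
  {γ, α}: total = 273
  {ε, γ}: total = 276
  {δ, γ}: total = 288
  {γ, β}: total = 293
  {β, α}: total = 305
Best pair: {ε, α} with total 223.

{ε, α}, total 223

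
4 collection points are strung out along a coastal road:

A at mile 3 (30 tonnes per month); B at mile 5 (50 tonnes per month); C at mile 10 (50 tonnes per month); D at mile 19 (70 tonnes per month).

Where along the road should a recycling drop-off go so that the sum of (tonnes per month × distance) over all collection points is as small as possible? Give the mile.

x = 10

For a sum of weighted absolute distances on a line, the optimum is the weighted median (not the mean). Total weight W = 200; half-weight = 100.
Sort by position and accumulate weight:
  mile 3 (A, w=30) → cum 30
  mile 5 (B, w=50) → cum 80
  mile 10 (C, w=50) → cum 130  ≥ 100 → median here
  mile 19 (D, w=70) → cum 200
Optimal location: mile 10.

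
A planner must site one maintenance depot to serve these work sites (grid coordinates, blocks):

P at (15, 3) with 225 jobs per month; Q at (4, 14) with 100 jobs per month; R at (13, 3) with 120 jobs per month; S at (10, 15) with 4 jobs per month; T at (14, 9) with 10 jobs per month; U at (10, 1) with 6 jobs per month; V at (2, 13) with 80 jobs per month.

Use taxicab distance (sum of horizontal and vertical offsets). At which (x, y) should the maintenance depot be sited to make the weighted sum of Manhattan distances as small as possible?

(13, 3)

Manhattan distance separates: Σwᵢ(|x−xᵢ|+|y−yᵢ|) = Σwᵢ|x−xᵢ| + Σwᵢ|y−yᵢ|, so x and y are optimised independently as 1-D weighted medians.
Total weight W = 545; half = 272.5.
x-coordinate, sorted with cumulative weight:
  x=2 (V, w=80) cum 80
  x=4 (Q, w=100) cum 180
  x=10 (S, w=4) cum 184
  x=10 (U, w=6) cum 190
  x=13 (R, w=120) cum 310  ← median
  x=14 (T, w=10) cum 320
  x=15 (P, w=225) cum 545
⇒ x* = 13
y-coordinate, sorted with cumulative weight:
  y=1 (U, w=6) cum 6
  y=3 (P, w=225) cum 231
  y=3 (R, w=120) cum 351  ← median
  y=9 (T, w=10) cum 361
  y=13 (V, w=80) cum 441
  y=14 (Q, w=100) cum 541
  y=15 (S, w=4) cum 545
⇒ y* = 3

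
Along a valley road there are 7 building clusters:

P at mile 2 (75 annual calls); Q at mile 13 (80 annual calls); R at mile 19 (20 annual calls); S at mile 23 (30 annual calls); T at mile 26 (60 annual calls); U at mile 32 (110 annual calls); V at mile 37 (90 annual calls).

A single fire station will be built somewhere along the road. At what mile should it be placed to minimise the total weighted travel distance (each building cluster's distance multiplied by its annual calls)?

For a sum of weighted absolute distances on a line, the optimum is the weighted median (not the mean). Total weight W = 465; half-weight = 232.5.
Sort by position and accumulate weight:
  mile 2 (P, w=75) → cum 75
  mile 13 (Q, w=80) → cum 155
  mile 19 (R, w=20) → cum 175
  mile 23 (S, w=30) → cum 205
  mile 26 (T, w=60) → cum 265  ≥ 232.5 → median here
  mile 32 (U, w=110) → cum 375
  mile 37 (V, w=90) → cum 465
Optimal location: mile 26.

x = 26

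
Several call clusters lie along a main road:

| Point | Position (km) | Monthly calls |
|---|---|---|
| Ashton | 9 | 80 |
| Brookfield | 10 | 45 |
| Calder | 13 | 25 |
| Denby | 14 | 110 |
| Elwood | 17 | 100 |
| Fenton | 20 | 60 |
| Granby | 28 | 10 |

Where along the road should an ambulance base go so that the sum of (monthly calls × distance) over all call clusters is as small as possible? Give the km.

x = 14

For a sum of weighted absolute distances on a line, the optimum is the weighted median (not the mean). Total weight W = 430; half-weight = 215.
Sort by position and accumulate weight:
  km 9 (Ashton, w=80) → cum 80
  km 10 (Brookfield, w=45) → cum 125
  km 13 (Calder, w=25) → cum 150
  km 14 (Denby, w=110) → cum 260  ≥ 215 → median here
  km 17 (Elwood, w=100) → cum 360
  km 20 (Fenton, w=60) → cum 420
  km 28 (Granby, w=10) → cum 430
Optimal location: km 14.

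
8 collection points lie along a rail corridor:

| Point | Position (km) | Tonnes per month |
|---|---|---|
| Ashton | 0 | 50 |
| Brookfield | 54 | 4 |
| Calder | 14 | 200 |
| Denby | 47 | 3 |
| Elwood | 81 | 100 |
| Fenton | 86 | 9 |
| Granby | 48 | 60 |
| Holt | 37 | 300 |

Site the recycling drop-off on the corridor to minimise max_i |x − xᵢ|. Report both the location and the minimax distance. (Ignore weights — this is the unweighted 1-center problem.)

location 43, max distance 43

The 1-center on a line is the midpoint of the two extreme points: leftmost at 0, rightmost at 86.
Optimal location = (0 + 86)/2 = 43; maximum distance = (86 − 0)/2 = 43.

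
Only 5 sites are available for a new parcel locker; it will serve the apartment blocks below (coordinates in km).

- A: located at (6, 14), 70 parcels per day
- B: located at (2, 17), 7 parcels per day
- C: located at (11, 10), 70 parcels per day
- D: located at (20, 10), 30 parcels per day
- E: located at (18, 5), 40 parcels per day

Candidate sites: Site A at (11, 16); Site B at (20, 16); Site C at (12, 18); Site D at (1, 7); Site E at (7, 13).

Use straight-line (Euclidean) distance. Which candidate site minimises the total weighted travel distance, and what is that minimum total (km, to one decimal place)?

Total weighted distance at each candidate:
  Site A (11, 16): total = 1706.4
  Site B (20, 16): total = 2500.5
  Site C (12, 18): total = 2051.6
  Site D (1, 7): total = 2665.1
  Site E (7, 13): total = 1438.1
Minimum is at Site E with total 1438.1 km.

Site E, total 1438.1 km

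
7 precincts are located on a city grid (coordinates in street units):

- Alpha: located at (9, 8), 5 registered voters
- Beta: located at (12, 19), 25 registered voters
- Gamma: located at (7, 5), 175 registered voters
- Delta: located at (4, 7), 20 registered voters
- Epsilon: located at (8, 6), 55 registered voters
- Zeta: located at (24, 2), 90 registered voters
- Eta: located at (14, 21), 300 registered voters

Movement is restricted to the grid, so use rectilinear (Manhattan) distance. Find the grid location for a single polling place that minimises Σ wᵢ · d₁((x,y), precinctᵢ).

Manhattan distance separates: Σwᵢ(|x−xᵢ|+|y−yᵢ|) = Σwᵢ|x−xᵢ| + Σwᵢ|y−yᵢ|, so x and y are optimised independently as 1-D weighted medians.
Total weight W = 670; half = 335.
x-coordinate, sorted with cumulative weight:
  x=4 (Delta, w=20) cum 20
  x=7 (Gamma, w=175) cum 195
  x=8 (Epsilon, w=55) cum 250
  x=9 (Alpha, w=5) cum 255
  x=12 (Beta, w=25) cum 280
  x=14 (Eta, w=300) cum 580  ← median
  x=24 (Zeta, w=90) cum 670
⇒ x* = 14
y-coordinate, sorted with cumulative weight:
  y=2 (Zeta, w=90) cum 90
  y=5 (Gamma, w=175) cum 265
  y=6 (Epsilon, w=55) cum 320
  y=7 (Delta, w=20) cum 340  ← median
  y=8 (Alpha, w=5) cum 345
  y=19 (Beta, w=25) cum 370
  y=21 (Eta, w=300) cum 670
⇒ y* = 7

(14, 7)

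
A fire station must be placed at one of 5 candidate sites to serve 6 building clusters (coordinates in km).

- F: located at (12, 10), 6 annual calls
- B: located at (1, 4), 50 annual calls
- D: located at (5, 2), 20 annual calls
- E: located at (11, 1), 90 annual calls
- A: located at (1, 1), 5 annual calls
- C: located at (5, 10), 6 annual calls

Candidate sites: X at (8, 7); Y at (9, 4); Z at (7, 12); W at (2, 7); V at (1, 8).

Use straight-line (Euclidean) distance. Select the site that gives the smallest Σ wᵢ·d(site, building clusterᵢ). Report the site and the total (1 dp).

Total weighted distance at each candidate:
  X (8, 7): total = 1202.7
  Y (9, 4): total = 940.2
  Z (7, 12): total = 1869.3
  W (2, 7): total = 1366.7
  V (1, 8): total = 1571.7
Minimum is at Y with total 940.2 km.

Y, total 940.2 km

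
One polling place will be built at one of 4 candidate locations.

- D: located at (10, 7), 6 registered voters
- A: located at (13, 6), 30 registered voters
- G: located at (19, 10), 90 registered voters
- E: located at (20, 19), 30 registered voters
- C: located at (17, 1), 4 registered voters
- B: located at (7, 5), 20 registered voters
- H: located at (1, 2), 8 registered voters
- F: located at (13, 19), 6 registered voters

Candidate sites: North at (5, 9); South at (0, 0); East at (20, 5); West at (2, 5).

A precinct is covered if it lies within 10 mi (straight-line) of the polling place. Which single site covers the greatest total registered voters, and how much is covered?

East, covering 124

Coverage radius r = 10 mi; a point is covered iff (Δx)²+(Δy)² ≤ 10² = 100.
  North (5, 9): covers {D, A, B, H} → 64
  South (0, 0): covers {B, H} → 28
  East (20, 5): covers {A, G, C} → 124
  West (2, 5): covers {D, B, H} → 34
Maximum coverage at East: 124 registered voters.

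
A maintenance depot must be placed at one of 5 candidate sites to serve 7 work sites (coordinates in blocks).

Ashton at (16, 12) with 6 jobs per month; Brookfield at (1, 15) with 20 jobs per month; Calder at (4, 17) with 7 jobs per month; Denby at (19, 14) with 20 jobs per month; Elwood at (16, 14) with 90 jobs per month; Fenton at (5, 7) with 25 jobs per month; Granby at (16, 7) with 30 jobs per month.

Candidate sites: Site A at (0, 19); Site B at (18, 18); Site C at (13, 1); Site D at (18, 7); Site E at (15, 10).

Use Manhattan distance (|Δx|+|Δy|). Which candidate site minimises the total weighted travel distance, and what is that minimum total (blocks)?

Site E, total 1579 blocks

Total weighted distance at each candidate:
  Site A (0, 19): total = 3915
  Site B (18, 18): total = 2183
  Site C (13, 1): total = 3219
  Site D (18, 7): total = 2065
  Site E (15, 10): total = 1579
Minimum is at Site E with total 1579 blocks.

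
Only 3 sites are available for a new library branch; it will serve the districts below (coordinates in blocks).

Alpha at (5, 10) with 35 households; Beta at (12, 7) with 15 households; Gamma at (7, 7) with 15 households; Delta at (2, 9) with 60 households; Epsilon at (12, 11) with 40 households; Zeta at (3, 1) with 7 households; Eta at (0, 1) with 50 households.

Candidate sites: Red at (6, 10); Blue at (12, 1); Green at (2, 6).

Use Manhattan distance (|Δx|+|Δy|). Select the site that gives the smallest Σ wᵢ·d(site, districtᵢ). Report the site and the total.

Red, total 1644 blocks

Total weighted distance at each candidate:
  Red (6, 10): total = 1644
  Blue (12, 1): total = 2958
  Green (2, 6): total = 1672
Minimum is at Red with total 1644 blocks.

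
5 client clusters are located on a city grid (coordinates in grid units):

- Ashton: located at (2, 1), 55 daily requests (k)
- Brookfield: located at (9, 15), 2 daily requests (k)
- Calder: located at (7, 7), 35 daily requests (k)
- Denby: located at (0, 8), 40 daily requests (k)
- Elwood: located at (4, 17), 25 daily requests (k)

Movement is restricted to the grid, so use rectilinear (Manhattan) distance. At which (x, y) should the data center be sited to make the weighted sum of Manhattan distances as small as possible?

(2, 7)

Manhattan distance separates: Σwᵢ(|x−xᵢ|+|y−yᵢ|) = Σwᵢ|x−xᵢ| + Σwᵢ|y−yᵢ|, so x and y are optimised independently as 1-D weighted medians.
Total weight W = 157; half = 78.5.
x-coordinate, sorted with cumulative weight:
  x=0 (Denby, w=40) cum 40
  x=2 (Ashton, w=55) cum 95  ← median
  x=4 (Elwood, w=25) cum 120
  x=7 (Calder, w=35) cum 155
  x=9 (Brookfield, w=2) cum 157
⇒ x* = 2
y-coordinate, sorted with cumulative weight:
  y=1 (Ashton, w=55) cum 55
  y=7 (Calder, w=35) cum 90  ← median
  y=8 (Denby, w=40) cum 130
  y=15 (Brookfield, w=2) cum 132
  y=17 (Elwood, w=25) cum 157
⇒ y* = 7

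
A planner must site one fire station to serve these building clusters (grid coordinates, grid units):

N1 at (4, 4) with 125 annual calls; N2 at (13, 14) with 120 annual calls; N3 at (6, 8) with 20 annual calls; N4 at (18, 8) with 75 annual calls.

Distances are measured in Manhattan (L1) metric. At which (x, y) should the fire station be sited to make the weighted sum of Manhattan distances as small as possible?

(13, 8)

Manhattan distance separates: Σwᵢ(|x−xᵢ|+|y−yᵢ|) = Σwᵢ|x−xᵢ| + Σwᵢ|y−yᵢ|, so x and y are optimised independently as 1-D weighted medians.
Total weight W = 340; half = 170.
x-coordinate, sorted with cumulative weight:
  x=4 (N1, w=125) cum 125
  x=6 (N3, w=20) cum 145
  x=13 (N2, w=120) cum 265  ← median
  x=18 (N4, w=75) cum 340
⇒ x* = 13
y-coordinate, sorted with cumulative weight:
  y=4 (N1, w=125) cum 125
  y=8 (N3, w=20) cum 145
  y=8 (N4, w=75) cum 220  ← median
  y=14 (N2, w=120) cum 340
⇒ y* = 8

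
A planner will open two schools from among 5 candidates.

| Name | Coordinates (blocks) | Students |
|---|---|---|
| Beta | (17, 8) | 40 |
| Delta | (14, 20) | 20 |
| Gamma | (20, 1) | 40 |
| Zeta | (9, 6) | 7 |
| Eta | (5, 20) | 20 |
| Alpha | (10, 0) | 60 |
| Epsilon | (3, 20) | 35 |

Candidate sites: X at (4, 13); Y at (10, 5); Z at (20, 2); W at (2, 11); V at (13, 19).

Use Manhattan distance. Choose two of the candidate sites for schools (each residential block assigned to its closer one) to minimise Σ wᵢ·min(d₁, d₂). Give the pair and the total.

{Z, V}, total 1830

Evaluate every pair (each demand assigned to the nearer of the two):
  {Z, V}: total = 1830
  {Y, V}: total = 1879
  {X, Z}: total = 1984
  {X, Y}: total = 2054
  {Z, W}: total = 2214
  {Y, W}: total = 2244
  {Y, Z}: total = 2264
  {X, V}: total = 3304
  {W, V}: total = 3394
  {X, W}: total = 3844
Best pair: {Z, V} with total 1830.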